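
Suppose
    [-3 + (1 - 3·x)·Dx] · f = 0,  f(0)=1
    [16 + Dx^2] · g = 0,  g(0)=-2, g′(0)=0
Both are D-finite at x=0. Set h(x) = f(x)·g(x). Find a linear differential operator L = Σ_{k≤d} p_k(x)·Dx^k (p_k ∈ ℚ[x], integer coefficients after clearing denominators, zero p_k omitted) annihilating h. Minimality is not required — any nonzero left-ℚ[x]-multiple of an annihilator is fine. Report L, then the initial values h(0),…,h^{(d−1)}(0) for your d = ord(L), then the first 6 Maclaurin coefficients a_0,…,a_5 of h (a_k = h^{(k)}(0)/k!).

f: a_k = 1, 3, 9, 27, 81, 243, …
g: a_k = -2, 0, 16, 0, -64/3, 0, …
f·g: L₀ = L_f ⊗_s L_g, ord ≤ 1·2.
L = (-16 + 48·x) + 6·Dx + (-1 + 3·x)·Dx^2  (order 2).
h: a_k = -2, -6, -2, -6, -118/3, -118, …
ICs: h(0) = -2, h′(0) = -6.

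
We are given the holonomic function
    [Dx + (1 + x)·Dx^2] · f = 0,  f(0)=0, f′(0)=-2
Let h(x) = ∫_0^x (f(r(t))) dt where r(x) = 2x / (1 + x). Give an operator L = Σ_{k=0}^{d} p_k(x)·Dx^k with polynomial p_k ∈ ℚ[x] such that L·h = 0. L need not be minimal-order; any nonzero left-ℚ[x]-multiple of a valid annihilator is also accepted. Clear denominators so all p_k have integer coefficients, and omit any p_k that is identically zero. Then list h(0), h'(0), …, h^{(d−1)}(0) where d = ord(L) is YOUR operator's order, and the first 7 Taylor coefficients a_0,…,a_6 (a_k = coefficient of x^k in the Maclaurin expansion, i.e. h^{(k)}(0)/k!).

f: a_k = 0, -2, 1, -2/3, 1/2, -2/5, 1/3, …
h₀=f(r): pull back L_f along r ⇒ L₀.
∫: right-multiply L₀ by Dx.
L = (4 + 6·x)·Dx^2 + (1 + 4·x + 3·x^2)·Dx^3  (order 3).
h: a_k = 0, 0, -2, 8/3, -13/3, 8, -242/15, …
ICs: h(0) = 0, h′(0) = 0, h′′(0) = -4.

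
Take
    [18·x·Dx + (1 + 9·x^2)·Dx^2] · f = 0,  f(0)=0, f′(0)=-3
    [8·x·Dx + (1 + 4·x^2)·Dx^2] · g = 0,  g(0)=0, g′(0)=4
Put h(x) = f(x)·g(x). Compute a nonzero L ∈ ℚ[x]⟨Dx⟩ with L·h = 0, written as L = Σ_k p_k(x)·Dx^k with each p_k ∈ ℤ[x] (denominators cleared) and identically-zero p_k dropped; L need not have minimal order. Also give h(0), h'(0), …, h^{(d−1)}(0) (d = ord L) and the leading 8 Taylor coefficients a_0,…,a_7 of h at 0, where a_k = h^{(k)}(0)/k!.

f: a_k = 0, -3, 0, 9, 0, -243/5, 0, 2187/7, …
g: a_k = 0, 4, 0, -16/3, 0, 64/5, 0, -256/7, …
h₀=f·g: eliminate ⇒ L₀, order ≤ 2·2.
L = (-864·x - 18720·x^3 - 82944·x^5 + 134784·x^7 + 1119744·x^9)·Dx + (-52 - 3036·x^2 - 33696·x^4 - 72576·x^6 + 471744·x^8 + 1679616·x^10)·Dx^2 + (-104·x - 2072·x^3 - 11232·x^5 + 13968·x^7 + 269568·x^9 + 559872·x^11)·Dx^3 + (-1 - 26·x^2 - 205·x^4 + 7380·x^8 + 33696·x^10 + 46656·x^12)·Dx^4  (order 4).
h: a_k = 0, 0, -12, 0, 52, 0, -1404/5, 0, …
ICs: h(0) = 0, h′(0) = 0, h′′(0) = -24, h′′′(0) = 0.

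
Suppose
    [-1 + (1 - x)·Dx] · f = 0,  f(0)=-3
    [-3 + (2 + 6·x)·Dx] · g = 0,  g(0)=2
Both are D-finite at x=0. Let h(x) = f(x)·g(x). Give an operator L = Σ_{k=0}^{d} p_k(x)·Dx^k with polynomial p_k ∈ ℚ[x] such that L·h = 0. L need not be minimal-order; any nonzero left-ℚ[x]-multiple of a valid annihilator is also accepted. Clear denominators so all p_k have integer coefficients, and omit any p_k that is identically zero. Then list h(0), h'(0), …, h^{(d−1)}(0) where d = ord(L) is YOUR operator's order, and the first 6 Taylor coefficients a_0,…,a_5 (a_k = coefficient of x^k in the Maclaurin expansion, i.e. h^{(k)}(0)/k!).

f: a_k = -3, -3, -3, -3, -3, -3, …
g: a_k = 2, 3, -9/4, 27/8, -405/64, 1701/128, …
Product ⇒ symmetric product L₀, ord ≤ 1.
L = (5 + 3·x) + (-2 - 4·x + 6·x^2)·Dx  (order 1).
h: a_k = -6, -15, -33/4, -147/8, 39/64, -5025/128, …
ICs: h(0) = -6.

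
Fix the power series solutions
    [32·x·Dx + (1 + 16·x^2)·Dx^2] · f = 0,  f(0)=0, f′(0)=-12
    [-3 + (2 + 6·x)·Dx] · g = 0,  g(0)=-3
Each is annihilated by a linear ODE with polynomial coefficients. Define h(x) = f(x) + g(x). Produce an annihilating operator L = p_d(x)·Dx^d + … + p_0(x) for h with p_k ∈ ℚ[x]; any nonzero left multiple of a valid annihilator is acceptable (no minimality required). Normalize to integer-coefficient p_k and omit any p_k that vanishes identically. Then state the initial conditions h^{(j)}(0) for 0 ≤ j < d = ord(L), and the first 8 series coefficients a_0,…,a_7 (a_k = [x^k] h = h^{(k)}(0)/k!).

f: a_k = 0, -12, 0, 64, 0, -3072/5, 0, 49152/7, …
g: a_k = -3, -9/2, 27/8, -81/16, 1215/128, -5103/256, 45927/1024, -216513/2048, …
Sum ⇒ L₀ = lclm(L_f,L_g) in ℚ(x)⟨Dx⟩.
L = (-192 - 1440·x + 9216·x^2 + 13824·x^3)·Dx + (-155 - 768·x + 4128·x^2 + 36864·x^3 + 48384·x^4)·Dx^2 + (-6 + 110·x + 576·x^2 + 2624·x^3 + 10752·x^4 + 13824·x^5)·Dx^3  (order 3).
h: a_k = -3, -33/2, 27/8, 943/16, 1215/128, -811947/1280, 45927/1024, 99147705/14336, …
ICs: h(0) = -3, h′(0) = -33/2, h′′(0) = 27/4.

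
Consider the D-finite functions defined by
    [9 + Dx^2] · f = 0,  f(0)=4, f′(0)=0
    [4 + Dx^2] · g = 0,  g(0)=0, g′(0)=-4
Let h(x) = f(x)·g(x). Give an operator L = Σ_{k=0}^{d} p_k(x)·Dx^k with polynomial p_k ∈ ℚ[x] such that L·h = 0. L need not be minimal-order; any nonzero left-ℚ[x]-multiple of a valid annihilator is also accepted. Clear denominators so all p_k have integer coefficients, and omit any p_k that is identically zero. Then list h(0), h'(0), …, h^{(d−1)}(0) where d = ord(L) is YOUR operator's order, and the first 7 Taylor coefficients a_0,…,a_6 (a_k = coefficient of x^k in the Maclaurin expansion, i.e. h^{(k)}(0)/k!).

f: a_k = 4, 0, -18, 0, 27/2, 0, -81/20, …
g: a_k = 0, -4, 0, 8/3, 0, -8/15, 0, …
L₀ := L_f ⊗_s L_g (sym. prod.), ord ≤ 4.
L = 25 + 26·Dx^2 + Dx^4  (order 4).
h: a_k = 0, -16, 0, 248/3, 0, -1562/15, 0, …
ICs: h(0) = 0, h′(0) = -16, h′′(0) = 0, h′′′(0) = 496.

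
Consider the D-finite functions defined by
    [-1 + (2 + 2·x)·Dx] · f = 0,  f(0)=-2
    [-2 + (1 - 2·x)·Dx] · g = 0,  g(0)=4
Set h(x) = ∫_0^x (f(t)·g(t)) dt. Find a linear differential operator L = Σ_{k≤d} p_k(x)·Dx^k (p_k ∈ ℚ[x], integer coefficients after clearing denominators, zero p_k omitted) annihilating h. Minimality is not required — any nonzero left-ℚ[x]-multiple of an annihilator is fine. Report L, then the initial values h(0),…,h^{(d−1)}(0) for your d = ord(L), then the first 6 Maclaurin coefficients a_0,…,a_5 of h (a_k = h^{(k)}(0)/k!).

L = (5 + 2·x)·Dx + (-2 + 2·x + 4·x^2)·Dx^2  (order 2).
h: a_k = 0, -8, -10, -13, -157/8, -2507/80, …
ICs: h(0) = 0, h′(0) = -8.

f: a_k = -2, -1, 1/4, -1/8, 5/64, -7/128, …
g: a_k = 4, 8, 16, 32, 64, 128, …
Product ⇒ symmetric product L₀, ord ≤ 1.
h=∫h₀ ⇒ L = L₀·Dx.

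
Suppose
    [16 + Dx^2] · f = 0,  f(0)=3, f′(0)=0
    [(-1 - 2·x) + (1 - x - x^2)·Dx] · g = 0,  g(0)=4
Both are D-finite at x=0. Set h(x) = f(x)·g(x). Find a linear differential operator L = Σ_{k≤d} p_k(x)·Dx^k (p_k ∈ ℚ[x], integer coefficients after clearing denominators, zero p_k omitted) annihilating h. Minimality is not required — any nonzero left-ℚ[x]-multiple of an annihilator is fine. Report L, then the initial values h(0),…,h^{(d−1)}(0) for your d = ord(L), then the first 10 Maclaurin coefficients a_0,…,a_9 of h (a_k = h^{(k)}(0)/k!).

f: a_k = 3, 0, -24, 0, 32, 0, -256/15, 0, 512/105, 0, …
g: a_k = 4, 4, 8, 12, 20, 32, 52, 84, 136, 220, …
L₀ := L_f ⊗_s L_g (sym. prod.), ord ≤ 2.
L = (-14 + 16·x + 16·x^2) + (2 + 4·x)·Dx + (-1 + x + x^2)·Dx^2  (order 2).
h: a_k = 12, 12, -72, -60, -4, -64, -2044/15, -3004/15, -11096/35, -54316/105, …
ICs: h(0) = 12, h′(0) = 12.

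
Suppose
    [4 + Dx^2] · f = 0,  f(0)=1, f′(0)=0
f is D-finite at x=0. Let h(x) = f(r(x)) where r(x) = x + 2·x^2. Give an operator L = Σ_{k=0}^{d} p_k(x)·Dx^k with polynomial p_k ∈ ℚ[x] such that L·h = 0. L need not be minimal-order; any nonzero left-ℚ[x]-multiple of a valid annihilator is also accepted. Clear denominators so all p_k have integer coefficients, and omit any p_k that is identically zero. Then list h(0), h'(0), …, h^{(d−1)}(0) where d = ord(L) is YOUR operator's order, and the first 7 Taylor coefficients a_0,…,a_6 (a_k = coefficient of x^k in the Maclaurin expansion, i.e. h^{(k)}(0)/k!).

L = (4 + 48·x + 192·x^2 + 256·x^3) - 4·Dx + (1 + 4·x)·Dx^2  (order 2).
h: a_k = 1, 0, -2, -8, -22/3, 16/3, 716/45, …
ICs: h(0) = 1, h′(0) = 0.

f: a_k = 1, 0, -2, 0, 2/3, 0, -4/45, …
f∘r: x↦r, Dx↦Dx/r' in L_f ⇒ L₀.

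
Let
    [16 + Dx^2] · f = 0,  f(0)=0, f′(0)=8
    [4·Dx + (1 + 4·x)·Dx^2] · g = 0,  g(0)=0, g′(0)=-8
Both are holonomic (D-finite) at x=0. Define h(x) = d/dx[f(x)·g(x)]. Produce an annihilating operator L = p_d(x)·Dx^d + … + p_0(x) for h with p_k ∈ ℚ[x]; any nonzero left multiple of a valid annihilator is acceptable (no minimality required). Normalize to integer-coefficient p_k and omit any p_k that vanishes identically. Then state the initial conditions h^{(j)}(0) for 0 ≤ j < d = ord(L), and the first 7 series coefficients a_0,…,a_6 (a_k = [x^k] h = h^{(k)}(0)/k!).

L = (-6400 - 45056·x - 172032·x^2 + 196608·x^3 + 2818048·x^4 + 6291456·x^5 + 4194304·x^6) + (-1536 - 8192·x + 20480·x^2 + 245760·x^3 + 655360·x^4 + 524288·x^5)·Dx + (-448 - 2816·x - 3584·x^2 + 73728·x^3 + 401408·x^4 + 786432·x^5 + 524288·x^6)·Dx^2 + (-96 - 512·x + 1280·x^2 + 15360·x^3 + 40960·x^4 + 32768·x^5)·Dx^3 + (-3 + 448·x^2 + 3840·x^3 + 14080·x^4 + 24576·x^5 + 16384·x^6)·Dx^4  (order 4).
h: a_k = 0, -128, 384, -2048/3, 10240/3, -45056/3, 888832/15, …
ICs: h(0) = 0, h′(0) = -128, h′′(0) = 768, h′′′(0) = -4096.

f: a_k = 0, 8, 0, -64/3, 0, 256/15, 0, …
g: a_k = 0, -8, 16, -128/3, 128, -2048/5, 4096/3, …
Product ⇒ symmetric product L₀, ord ≤ 4.
Derive L from L₀ (diff closure).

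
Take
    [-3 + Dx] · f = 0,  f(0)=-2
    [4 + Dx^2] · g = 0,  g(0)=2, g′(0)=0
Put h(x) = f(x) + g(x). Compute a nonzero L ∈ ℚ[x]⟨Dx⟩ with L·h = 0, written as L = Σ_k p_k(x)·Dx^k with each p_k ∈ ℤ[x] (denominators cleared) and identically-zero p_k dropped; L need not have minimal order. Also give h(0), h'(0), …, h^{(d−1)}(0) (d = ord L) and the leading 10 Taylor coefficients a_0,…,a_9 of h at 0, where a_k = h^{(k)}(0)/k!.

L = -12 + 4·Dx - 3·Dx^2 + Dx^3  (order 3).
h: a_k = 0, -6, -13, -9, -65/12, -81/20, -793/360, -243/280, -1261/4032, -243/2240, …
ICs: h(0) = 0, h′(0) = -6, h′′(0) = -26.

f: a_k = -2, -6, -9, -9, -27/4, -81/20, -81/40, -243/280, -729/2240, -243/2240, …
g: a_k = 2, 0, -4, 0, 4/3, 0, -8/45, 0, 4/315, 0, …
h₀=f+g: left-lcm gives L₀, ord ≤ 3.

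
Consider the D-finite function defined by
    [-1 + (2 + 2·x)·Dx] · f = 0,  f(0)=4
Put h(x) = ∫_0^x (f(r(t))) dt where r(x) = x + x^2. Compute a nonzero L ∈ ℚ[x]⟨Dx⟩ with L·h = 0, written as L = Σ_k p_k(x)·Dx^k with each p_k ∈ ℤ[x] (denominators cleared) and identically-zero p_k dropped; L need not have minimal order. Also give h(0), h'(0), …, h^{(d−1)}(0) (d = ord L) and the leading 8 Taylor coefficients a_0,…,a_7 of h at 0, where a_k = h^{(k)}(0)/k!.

L = (-1 - 2·x)·Dx + (2 + 2·x + 2·x^2)·Dx^2  (order 2).
h: a_k = 0, 4, 1, 1/2, -3/16, 3/160, 5/128, -57/1792, …
ICs: h(0) = 0, h′(0) = 4.

f: a_k = 4, 2, -1/2, 1/4, -5/32, 7/64, -21/256, 33/512, …
L₀ from L_f via x↦r, Dx↦r'^{-1}Dx.
∫: right-multiply L₀ by Dx.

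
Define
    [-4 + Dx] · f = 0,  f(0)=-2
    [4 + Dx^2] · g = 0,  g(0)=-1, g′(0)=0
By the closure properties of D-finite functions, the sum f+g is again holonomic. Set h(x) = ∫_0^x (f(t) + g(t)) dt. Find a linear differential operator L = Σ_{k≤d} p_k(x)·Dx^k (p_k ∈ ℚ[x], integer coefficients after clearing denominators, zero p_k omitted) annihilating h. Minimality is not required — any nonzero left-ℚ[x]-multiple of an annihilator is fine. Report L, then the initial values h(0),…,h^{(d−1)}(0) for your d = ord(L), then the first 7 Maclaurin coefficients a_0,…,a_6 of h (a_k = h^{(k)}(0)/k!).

L = -16·Dx + 4·Dx^2 - 4·Dx^3 + Dx^4  (order 4).
h: a_k = 0, -3, -4, -14/3, -16/3, -22/5, -128/45, …
ICs: h(0) = 0, h′(0) = -3, h′′(0) = -8, h′′′(0) = -28.

f: a_k = -2, -8, -16, -64/3, -64/3, -256/15, -512/45, …
g: a_k = -1, 0, 2, 0, -2/3, 0, 4/45, …
Sum ⇒ L₀ = lclm(L_f,L_g) in ℚ(x)⟨Dx⟩.
∫: right-multiply L₀ by Dx.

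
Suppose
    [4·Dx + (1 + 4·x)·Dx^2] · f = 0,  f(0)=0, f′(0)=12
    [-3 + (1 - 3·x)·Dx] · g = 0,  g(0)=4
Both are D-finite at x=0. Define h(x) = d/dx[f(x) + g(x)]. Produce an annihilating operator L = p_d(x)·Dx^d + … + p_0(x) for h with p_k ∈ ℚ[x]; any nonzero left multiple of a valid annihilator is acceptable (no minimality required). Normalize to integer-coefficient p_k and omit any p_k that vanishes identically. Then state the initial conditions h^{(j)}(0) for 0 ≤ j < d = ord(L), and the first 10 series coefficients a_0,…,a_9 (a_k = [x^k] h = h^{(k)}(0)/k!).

L = (-204 - 144·x) + (-11 - 312·x - 288·x^2)·Dx + (5 + 11·x - 54·x^2 - 72·x^3)·Dx^2  (order 2).
h: a_k = 24, 24, 516, 528, 7932, 5208, 110388, 13344, 1495020, -783768, …
ICs: h(0) = 24, h′(0) = 24.

f: a_k = 0, 12, -24, 64, -192, 3072/5, -2048, 49152/7, -24576, 262144/3, …
g: a_k = 4, 12, 36, 108, 324, 972, 2916, 8748, 26244, 78732, …
Weyl lclm of L_f,L_g ⇒ L₀ (ord ≤ 3).
h₀' ⇒ L via d/dx closure of L₀.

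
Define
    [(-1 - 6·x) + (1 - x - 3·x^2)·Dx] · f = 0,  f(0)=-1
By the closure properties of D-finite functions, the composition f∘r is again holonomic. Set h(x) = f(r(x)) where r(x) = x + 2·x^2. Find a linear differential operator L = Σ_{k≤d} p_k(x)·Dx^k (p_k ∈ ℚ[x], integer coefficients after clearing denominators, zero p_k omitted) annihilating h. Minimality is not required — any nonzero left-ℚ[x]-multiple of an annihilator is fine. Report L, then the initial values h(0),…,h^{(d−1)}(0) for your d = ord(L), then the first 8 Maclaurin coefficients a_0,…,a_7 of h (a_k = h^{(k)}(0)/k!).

L = (1 + 10·x + 36·x^2 + 48·x^3) + (-1 + x + 5·x^2 + 12·x^3 + 12·x^4)·Dx  (order 1).
h: a_k = -1, -1, -6, -23, -77, -276, -1009, -3589, …
ICs: h(0) = -1.

f: a_k = -1, -1, -4, -7, -19, -40, -97, -217, …
f∘r: x↦r, Dx↦Dx/r' in L_f ⇒ L₀.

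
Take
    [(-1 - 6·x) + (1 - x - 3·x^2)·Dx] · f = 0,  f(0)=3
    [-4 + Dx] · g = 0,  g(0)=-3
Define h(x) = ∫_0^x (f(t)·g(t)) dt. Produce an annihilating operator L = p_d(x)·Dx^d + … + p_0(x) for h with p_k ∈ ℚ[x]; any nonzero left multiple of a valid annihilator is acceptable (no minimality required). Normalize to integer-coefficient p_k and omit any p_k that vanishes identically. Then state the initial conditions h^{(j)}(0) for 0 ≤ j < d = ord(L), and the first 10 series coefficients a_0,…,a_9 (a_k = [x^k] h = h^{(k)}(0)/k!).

f: a_k = 3, 3, 12, 21, 57, 120, 291, 651, 1524, 3477, …
g: a_k = -3, -12, -24, -32, -32, -128/5, -256/15, -1024/105, -512/105, -2048/945, …
Product ⇒ symmetric product L₀, ord ≤ 1.
h=∫₀ˣh₀: take L = L₀·Dx.
L = (5 + 2·x - 12·x^2)·Dx + (-1 + x + 3·x^2)·Dx^2  (order 2).
h: a_k = 0, -9, -45/2, -48, -375/4, -903/5, -1754/5, -695, -392303/280, -180728/63, …
ICs: h(0) = 0, h′(0) = -9.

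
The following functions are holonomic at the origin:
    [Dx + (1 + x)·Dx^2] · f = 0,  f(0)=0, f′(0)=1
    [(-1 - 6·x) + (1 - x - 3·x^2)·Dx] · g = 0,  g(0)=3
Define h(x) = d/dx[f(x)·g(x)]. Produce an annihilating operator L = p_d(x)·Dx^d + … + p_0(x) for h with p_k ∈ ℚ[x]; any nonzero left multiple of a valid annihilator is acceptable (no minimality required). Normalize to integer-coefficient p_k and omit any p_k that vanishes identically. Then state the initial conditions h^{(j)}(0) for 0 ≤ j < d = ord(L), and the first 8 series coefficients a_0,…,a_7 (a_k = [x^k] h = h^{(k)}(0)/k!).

f: a_k = 0, 1, -1/2, 1/3, -1/4, 1/5, -1/6, 1/7, …
g: a_k = 3, 3, 12, 21, 57, 120, 291, 651, …
Product ⇒ symmetric product L₀, ord ≤ 2.
Derive L from L₀ (diff closure).
L = (142 + 378·x + 324·x^2) + (19 + 173·x + 396·x^2 + 252·x^3)·Dx + (-7 - 12·x + 28·x^2 + 69·x^3 + 36·x^4)·Dx^2  (order 2).
h: a_k = 3, 3, 69/2, 61, 1007/4, 2868/5, 34591/20, 149381/35, …
ICs: h(0) = 3, h′(0) = 3.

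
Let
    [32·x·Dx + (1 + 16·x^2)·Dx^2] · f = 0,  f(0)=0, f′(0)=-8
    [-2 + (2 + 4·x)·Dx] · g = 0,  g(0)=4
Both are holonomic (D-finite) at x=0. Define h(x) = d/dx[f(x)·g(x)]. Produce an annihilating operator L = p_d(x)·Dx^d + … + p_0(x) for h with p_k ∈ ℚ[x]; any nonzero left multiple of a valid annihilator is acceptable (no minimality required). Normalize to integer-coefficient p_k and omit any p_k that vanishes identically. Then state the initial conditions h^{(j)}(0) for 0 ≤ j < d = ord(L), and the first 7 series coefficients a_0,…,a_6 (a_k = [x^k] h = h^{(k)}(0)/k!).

L = (29 + 320·x - 1120·x^2 - 3072·x^3 - 768·x^4) + (38 + 300·x - 576·x^2 - 6656·x^3 - 10752·x^4 - 3072·x^5)·Dx + (3 - 20·x - 84·x^2 - 512·x^3 - 2176·x^4 - 3072·x^5 - 1024·x^6)·Dx^2  (order 2).
h: a_k = -32, -64, 560, 1856/3, -25556/3, -47432/5, 2045306/15, …
ICs: h(0) = -32, h′(0) = -64.

f: a_k = 0, -8, 0, 128/3, 0, -2048/5, 0, …
g: a_k = 4, 4, -2, 2, -5/2, 7/2, -21/4, …
Sym-product of L_f,L_g gives L₀ (≤ ord 2).
h₀' ⇒ L via d/dx closure of L₀.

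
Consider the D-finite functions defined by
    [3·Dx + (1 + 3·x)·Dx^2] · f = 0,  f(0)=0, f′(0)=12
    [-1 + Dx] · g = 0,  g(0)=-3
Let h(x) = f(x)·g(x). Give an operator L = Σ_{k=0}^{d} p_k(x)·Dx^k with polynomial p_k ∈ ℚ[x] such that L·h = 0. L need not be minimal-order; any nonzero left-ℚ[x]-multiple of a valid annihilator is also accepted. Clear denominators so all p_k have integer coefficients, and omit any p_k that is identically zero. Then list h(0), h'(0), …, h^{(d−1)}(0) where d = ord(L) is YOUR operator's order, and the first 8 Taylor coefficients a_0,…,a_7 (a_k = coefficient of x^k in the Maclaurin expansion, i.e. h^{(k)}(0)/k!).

L = (-2 + 3·x) + (1 - 6·x)·Dx + (1 + 3·x)·Dx^2  (order 2).
h: a_k = 0, -36, 18, -72, 156, -3867/10, 3921/4, -89122/35, …
ICs: h(0) = 0, h′(0) = -36.

f: a_k = 0, 12, -18, 36, -81, 972/5, -486, 8748/7, …
g: a_k = -3, -3, -3/2, -1/2, -1/8, -1/40, -1/240, -1/1680, …
h₀=f·g: eliminate ⇒ L₀, order ≤ 2·1.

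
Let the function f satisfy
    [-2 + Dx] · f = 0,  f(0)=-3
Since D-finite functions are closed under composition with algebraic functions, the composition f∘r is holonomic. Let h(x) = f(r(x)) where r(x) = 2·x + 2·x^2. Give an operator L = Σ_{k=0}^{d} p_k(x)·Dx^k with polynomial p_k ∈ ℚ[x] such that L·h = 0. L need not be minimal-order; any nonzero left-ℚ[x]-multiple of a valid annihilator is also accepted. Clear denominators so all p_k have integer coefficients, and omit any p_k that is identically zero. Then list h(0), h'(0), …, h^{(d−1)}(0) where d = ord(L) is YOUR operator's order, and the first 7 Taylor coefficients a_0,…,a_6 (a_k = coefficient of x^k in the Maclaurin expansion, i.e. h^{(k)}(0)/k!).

f: a_k = -3, -6, -6, -4, -2, -4/5, -4/15, …
h₀=f(r): pull back L_f along r ⇒ L₀.
L = (-4 - 8·x) + Dx  (order 1).
h: a_k = -3, -12, -36, -80, -152, -1248/5, -5536/15, …
ICs: h(0) = -3.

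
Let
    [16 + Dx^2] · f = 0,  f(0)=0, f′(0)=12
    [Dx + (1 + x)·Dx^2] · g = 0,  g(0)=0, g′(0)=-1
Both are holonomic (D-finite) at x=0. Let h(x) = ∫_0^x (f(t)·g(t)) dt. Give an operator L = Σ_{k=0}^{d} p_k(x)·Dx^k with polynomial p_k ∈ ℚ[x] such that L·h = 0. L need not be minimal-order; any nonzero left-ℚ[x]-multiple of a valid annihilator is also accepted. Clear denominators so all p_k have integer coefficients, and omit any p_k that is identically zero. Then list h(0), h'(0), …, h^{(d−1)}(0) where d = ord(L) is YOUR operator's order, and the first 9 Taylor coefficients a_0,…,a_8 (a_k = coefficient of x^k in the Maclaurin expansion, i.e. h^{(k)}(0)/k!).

f: a_k = 0, 12, 0, -32, 0, 128/5, 0, -1024/105, 0, …
g: a_k = 0, -1, 1/2, -1/3, 1/4, -1/5, 1/6, -1/7, 1/8, …
Sym-product of L_f,L_g gives L₀ (≤ ord 4).
Integrate: L := L₀·Dx.
L = (15072 + 62976·x + 97024·x^2 + 65536·x^3 + 16384·x^4)·Dx + (1984 + 6080·x + 6144·x^2 + 2048·x^3)·Dx^2 + (1950 + 8000·x + 12192·x^2 + 8192·x^3 + 2048·x^4)·Dx^3 + (124 + 380·x + 384·x^2 + 128·x^3)·Dx^4 + (63 + 254·x + 383·x^2 + 256·x^3 + 64·x^4)·Dx^5  (order 5).
h: a_k = 0, 0, 0, -4, 3/2, 28/5, -13/6, -52/21, 17/20, …
ICs: h(0) = 0, h′(0) = 0, h′′(0) = 0, h′′′(0) = -24, h′′′′(0) = 36.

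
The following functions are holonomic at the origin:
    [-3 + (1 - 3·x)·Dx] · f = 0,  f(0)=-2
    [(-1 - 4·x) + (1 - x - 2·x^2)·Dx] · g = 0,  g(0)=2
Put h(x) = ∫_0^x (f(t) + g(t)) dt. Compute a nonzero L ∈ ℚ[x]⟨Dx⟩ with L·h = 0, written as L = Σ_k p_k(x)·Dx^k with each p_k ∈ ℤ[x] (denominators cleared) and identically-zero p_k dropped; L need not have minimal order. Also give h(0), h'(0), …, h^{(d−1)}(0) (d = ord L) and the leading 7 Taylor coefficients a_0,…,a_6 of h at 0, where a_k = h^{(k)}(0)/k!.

L = (-36·x + 36·x^2 - 36·x^3)·Dx + (6 - 6·x - 30·x^2 + 54·x^3 - 72·x^4)·Dx^2 + (-1 + 6·x - 12·x^2 + 8·x^3 + 9·x^4 - 18·x^5)·Dx^3  (order 3).
h: a_k = 0, 0, -2, -4, -11, -28, -74, …
ICs: h(0) = 0, h′(0) = 0, h′′(0) = -4.

f: a_k = -2, -6, -18, -54, -162, -486, -1458, …
g: a_k = 2, 2, 6, 10, 22, 42, 86, …
L₀ := lclm(L_f,L_g); ord L₀ ≤ 1+1.
h=∫₀ˣh₀: take L = L₀·Dx.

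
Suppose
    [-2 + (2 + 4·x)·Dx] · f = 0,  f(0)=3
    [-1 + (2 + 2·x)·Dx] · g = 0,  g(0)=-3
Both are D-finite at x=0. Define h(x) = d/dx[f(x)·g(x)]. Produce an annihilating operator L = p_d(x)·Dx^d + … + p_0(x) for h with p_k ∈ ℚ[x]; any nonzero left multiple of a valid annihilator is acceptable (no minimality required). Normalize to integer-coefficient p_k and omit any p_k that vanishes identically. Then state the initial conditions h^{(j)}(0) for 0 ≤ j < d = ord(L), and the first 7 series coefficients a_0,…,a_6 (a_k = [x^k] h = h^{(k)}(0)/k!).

L = -1 + (-6 - 26·x - 36·x^2 - 16·x^3)·Dx  (order 1).
h: a_k = -27/2, 9/4, -81/16, 333/32, -5265/256, 20439/512, -157437/2048, …
ICs: h(0) = -27/2.

f: a_k = 3, 3, -3/2, 3/2, -15/8, 21/8, -63/16, …
g: a_k = -3, -3/2, 3/8, -3/16, 15/128, -21/256, 63/1024, …
Product ⇒ symmetric product L₀, ord ≤ 1.
Differentiate: ansatz ord ≤ ord L₀ ⇒ L.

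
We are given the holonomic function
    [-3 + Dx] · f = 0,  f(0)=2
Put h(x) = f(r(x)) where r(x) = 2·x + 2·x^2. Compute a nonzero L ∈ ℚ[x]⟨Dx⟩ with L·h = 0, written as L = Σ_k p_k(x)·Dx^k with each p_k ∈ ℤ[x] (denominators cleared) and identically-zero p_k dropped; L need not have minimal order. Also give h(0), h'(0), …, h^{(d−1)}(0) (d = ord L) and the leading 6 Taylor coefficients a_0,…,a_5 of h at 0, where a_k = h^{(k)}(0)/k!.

f: a_k = 2, 6, 9, 9, 27/4, 81/20, …
h₀=f(r): pull back L_f along r ⇒ L₀.
L = (-6 - 12·x) + Dx  (order 1).
h: a_k = 2, 12, 48, 144, 360, 3888/5, …
ICs: h(0) = 2.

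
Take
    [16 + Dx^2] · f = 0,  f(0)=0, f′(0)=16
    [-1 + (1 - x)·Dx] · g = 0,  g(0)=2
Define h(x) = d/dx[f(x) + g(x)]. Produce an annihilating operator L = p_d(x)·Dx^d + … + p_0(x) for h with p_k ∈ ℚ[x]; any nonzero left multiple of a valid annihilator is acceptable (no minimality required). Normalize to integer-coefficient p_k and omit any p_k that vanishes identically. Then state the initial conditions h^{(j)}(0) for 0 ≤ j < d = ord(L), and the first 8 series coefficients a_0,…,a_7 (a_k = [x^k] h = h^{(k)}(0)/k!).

L = (448 - 512·x + 256·x^2) + (-176 + 432·x - 384·x^2 + 128·x^3)·Dx + (28 - 32·x + 16·x^2)·Dx^2 + (-11 + 27·x - 24·x^2 + 8·x^3)·Dx^3  (order 3).
h: a_k = 18, 4, -122, 8, 542/3, 12, -3466/45, 16, …
ICs: h(0) = 18, h′(0) = 4, h′′(0) = -244.

f: a_k = 0, 16, 0, -128/3, 0, 512/15, 0, -4096/315, …
g: a_k = 2, 2, 2, 2, 2, 2, 2, 2, …
f+g: L₀ = lclm(L_f,L_g), ord ≤ 2+1.
Differentiate: ansatz ord ≤ ord L₀ ⇒ L.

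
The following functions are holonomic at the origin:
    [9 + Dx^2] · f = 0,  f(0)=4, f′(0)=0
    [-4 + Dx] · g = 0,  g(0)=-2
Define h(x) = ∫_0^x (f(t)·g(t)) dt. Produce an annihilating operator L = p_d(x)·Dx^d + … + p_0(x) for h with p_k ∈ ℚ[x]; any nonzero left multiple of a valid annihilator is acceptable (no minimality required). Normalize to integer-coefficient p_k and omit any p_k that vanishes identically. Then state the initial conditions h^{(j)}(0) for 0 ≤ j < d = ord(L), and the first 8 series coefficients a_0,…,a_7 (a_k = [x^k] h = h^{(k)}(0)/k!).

L = 25·Dx - 8·Dx^2 + Dx^3  (order 3).
h: a_k = 0, -8, -16, -28/3, 44/3, 527/15, 1558/45, 1679/90, …
ICs: h(0) = 0, h′(0) = -8, h′′(0) = -32.

f: a_k = 4, 0, -18, 0, 27/2, 0, -81/20, 0, …
g: a_k = -2, -8, -16, -64/3, -64/3, -256/15, -512/45, -2048/315, …
f·g: L₀ = L_f ⊗_s L_g, ord ≤ 2·1.
∫: right-multiply L₀ by Dx.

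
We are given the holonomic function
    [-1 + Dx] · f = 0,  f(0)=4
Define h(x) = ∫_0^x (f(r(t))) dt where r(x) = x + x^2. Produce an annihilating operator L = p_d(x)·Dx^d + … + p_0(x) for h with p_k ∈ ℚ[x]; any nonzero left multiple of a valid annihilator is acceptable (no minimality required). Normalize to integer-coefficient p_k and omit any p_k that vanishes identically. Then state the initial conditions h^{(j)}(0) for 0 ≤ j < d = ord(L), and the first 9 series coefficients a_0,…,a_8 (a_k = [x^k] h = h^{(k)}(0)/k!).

L = (-1 - 2·x)·Dx + Dx^2  (order 2).
h: a_k = 0, 4, 2, 2, 7/6, 5/6, 9/20, 331/1260, 1303/10080, …
ICs: h(0) = 0, h′(0) = 4.

f: a_k = 4, 4, 2, 2/3, 1/6, 1/30, 1/180, 1/1260, 1/10080, …
Change of var in L_f (x↦r) gives L₀.
h=∫₀ˣh₀: take L = L₀·Dx.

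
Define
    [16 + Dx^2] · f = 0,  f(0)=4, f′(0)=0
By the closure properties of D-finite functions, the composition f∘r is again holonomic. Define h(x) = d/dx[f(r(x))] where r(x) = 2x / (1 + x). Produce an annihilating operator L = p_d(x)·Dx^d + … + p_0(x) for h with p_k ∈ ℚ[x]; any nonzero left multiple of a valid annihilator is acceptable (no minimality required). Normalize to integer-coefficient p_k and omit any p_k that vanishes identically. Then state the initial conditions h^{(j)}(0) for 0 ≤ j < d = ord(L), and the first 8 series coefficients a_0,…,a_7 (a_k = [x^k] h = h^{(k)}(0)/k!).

f: a_k = 4, 0, -32, 0, 128/3, 0, -1024/45, 0, …
f∘r: x↦r, Dx↦Dx/r' in L_f ⇒ L₀.
Differentiate: ansatz ord ≤ ord L₀ ⇒ L.
L = (70 + 12·x + 6·x^2) + (6 + 18·x + 18·x^2 + 6·x^3)·Dx + (1 + 4·x + 6·x^2 + 4·x^3 + x^4)·Dx^2  (order 2).
h: a_k = 0, -256, 768, 3584/3, -33280/3, 425728/15, -145152/5, -14922752/315, …
ICs: h(0) = 0, h′(0) = -256.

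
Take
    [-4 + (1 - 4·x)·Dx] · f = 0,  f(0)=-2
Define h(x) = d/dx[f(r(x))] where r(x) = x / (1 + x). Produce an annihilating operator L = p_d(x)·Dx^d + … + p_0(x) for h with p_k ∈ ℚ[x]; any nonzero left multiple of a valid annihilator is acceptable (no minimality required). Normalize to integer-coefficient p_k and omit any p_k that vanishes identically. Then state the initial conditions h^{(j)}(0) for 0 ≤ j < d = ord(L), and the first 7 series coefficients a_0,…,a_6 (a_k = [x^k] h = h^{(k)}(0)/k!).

L = 6 + (-1 + 3·x)·Dx  (order 1).
h: a_k = -8, -48, -216, -864, -3240, -11664, -40824, …
ICs: h(0) = -8.

f: a_k = -2, -8, -32, -128, -512, -2048, -8192, …
h₀=f(r): pull back L_f along r ⇒ L₀.
h₀' ⇒ L via d/dx closure of L₀.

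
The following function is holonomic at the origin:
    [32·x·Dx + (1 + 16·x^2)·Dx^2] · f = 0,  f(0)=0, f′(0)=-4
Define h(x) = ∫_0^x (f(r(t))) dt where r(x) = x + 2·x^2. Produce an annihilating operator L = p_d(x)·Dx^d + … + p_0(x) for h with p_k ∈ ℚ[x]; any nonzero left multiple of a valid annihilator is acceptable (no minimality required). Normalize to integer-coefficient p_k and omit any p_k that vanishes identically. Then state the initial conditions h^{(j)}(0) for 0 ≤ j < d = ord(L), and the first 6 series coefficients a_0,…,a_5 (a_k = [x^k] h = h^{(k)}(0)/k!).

f: a_k = 0, -4, 0, 64/3, 0, -1024/5, …
L₀ from L_f via x↦r, Dx↦r'^{-1}Dx.
h=∫h₀ ⇒ L = L₀·Dx.
L = (-4 + 32·x + 256·x^2 + 768·x^3 + 768·x^4)·Dx^2 + (1 + 4·x + 16·x^2 + 128·x^3 + 320·x^4 + 256·x^5)·Dx^3  (order 3).
h: a_k = 0, 0, -2, -8/3, 16/3, 128/5, …
ICs: h(0) = 0, h′(0) = 0, h′′(0) = -4.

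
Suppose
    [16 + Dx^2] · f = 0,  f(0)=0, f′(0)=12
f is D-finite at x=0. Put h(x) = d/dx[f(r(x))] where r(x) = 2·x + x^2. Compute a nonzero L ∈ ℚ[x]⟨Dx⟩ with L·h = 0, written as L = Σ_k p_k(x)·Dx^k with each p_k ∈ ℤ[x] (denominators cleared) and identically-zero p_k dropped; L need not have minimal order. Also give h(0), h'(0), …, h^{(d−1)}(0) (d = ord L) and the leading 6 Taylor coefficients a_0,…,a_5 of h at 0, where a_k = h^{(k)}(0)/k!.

L = (67 + 256·x + 384·x^2 + 256·x^3 + 64·x^4) + (-3 - 3·x)·Dx + (1 + 2·x + x^2)·Dx^2  (order 2).
h: a_k = 24, 24, -768, -1536, 3136, 12096, …
ICs: h(0) = 24, h′(0) = 24.

f: a_k = 0, 12, 0, -32, 0, 128/5, …
f∘r: x↦r, Dx↦Dx/r' in L_f ⇒ L₀.
Differentiate: ansatz ord ≤ ord L₀ ⇒ L.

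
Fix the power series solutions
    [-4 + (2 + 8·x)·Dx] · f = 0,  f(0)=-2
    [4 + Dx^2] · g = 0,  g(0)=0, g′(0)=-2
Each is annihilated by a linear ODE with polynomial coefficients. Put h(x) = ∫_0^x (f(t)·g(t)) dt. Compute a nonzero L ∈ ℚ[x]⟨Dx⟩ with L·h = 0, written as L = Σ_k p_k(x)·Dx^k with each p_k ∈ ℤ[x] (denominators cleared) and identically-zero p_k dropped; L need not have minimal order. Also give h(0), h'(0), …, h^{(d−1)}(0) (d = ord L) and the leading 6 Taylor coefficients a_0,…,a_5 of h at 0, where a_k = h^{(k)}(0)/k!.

L = (16 + 32·x + 64·x^2)·Dx + (-4 - 16·x)·Dx^2 + (1 + 8·x + 16·x^2)·Dx^3  (order 3).
h: a_k = 0, 0, 2, 8/3, -8/3, 32/15, …
ICs: h(0) = 0, h′(0) = 0, h′′(0) = 4.

f: a_k = -2, -4, 4, -8, 20, -56, …
g: a_k = 0, -2, 0, 4/3, 0, -4/15, …
f·g: L₀ = L_f ⊗_s L_g, ord ≤ 1·2.
∫: right-multiply L₀ by Dx.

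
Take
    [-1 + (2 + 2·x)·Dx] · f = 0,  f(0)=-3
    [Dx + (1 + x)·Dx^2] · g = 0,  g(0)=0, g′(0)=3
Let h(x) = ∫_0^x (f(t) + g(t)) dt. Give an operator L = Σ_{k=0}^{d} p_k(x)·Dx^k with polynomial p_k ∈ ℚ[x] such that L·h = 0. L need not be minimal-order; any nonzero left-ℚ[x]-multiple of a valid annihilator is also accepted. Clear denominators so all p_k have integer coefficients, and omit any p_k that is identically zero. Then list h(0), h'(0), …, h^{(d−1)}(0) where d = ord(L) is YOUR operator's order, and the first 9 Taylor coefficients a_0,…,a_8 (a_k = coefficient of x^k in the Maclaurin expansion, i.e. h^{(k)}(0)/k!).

f: a_k = -3, -3/2, 3/8, -3/16, 15/128, -21/256, 63/1024, -99/2048, 1287/32768, …
g: a_k = 0, 3, -3/2, 1, -3/4, 3/5, -1/2, 3/7, -3/8, …
h₀=f+g: left-lcm gives L₀, ord ≤ 3.
Integrate: L := L₀·Dx.
L = Dx^2 + (5 + 5·x)·Dx^3 + (2 + 4·x + 2·x^2)·Dx^4  (order 4).
h: a_k = 0, -3, 3/4, -3/8, 13/64, -81/640, 221/2560, -449/7168, 5451/114688, …
ICs: h(0) = 0, h′(0) = -3, h′′(0) = 3/2, h′′′(0) = -9/4.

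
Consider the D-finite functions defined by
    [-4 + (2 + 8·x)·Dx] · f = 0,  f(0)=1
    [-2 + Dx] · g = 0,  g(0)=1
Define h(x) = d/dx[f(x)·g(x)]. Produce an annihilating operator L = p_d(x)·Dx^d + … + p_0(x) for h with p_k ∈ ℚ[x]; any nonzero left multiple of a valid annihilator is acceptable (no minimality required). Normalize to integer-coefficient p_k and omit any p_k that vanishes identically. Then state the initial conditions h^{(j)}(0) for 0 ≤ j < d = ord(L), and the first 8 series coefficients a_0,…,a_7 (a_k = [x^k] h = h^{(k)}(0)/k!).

L = (2 + 16·x + 16·x^2) + (-1 - 6·x - 8·x^2)·Dx  (order 1).
h: a_k = 4, 8, 16, -32/3, 224/3, -3904/15, 44416/45, -1175296/315, …
ICs: h(0) = 4.

f: a_k = 1, 2, -2, 4, -10, 28, -84, 264, …
g: a_k = 1, 2, 2, 4/3, 2/3, 4/15, 4/45, 8/315, …
Product ⇒ symmetric product L₀, ord ≤ 1.
Derive L from L₀ (diff closure).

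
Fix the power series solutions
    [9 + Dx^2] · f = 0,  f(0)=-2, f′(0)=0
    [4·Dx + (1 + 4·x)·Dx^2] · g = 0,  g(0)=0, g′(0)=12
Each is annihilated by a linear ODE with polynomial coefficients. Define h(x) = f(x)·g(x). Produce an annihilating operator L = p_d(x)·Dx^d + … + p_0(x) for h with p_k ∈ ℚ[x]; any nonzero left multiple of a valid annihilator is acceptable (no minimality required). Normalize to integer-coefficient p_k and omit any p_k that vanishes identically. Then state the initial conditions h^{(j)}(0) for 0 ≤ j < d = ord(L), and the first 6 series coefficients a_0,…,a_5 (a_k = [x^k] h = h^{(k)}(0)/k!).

f: a_k = -2, 0, 9, 0, -27/4, 0, …
g: a_k = 0, 12, -24, 64, -192, 3072/5, …
Sym-product of L_f,L_g gives L₀ (≤ ord 4).
L = (-2043 - 1296·x + 44064·x^2 + 186624·x^3 + 186624·x^4) + (72 + 5472·x + 31104·x^2 + 41472·x^3)·Dx + (-182 + 864·x + 12096·x^2 + 41472·x^3 + 41472·x^4)·Dx^2 + (8 + 608·x + 3456·x^2 + 4608·x^3)·Dx^3 + (5 + 112·x + 800·x^2 + 2304·x^3 + 2304·x^4)·Dx^4  (order 4).
h: a_k = 0, -24, 48, -20, 168, -3669/5, …
ICs: h(0) = 0, h′(0) = -24, h′′(0) = 96, h′′′(0) = -120.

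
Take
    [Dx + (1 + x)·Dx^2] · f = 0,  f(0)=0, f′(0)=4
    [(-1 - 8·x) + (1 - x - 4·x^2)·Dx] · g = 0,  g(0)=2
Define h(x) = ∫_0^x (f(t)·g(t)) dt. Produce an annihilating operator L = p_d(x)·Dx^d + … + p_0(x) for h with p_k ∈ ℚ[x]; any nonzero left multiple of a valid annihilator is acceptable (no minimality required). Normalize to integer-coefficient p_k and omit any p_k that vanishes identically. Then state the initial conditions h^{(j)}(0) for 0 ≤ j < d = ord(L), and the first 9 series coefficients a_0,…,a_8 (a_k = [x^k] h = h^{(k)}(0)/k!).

f: a_k = 0, 4, -2, 4/3, -1, 4/5, -2/3, 4/7, -1/2, …
g: a_k = 2, 2, 10, 18, 58, 130, 362, 882, 2330, …
f·g: L₀ = L_f ⊗_s L_g, ord ≤ 2·1.
∫: right-multiply L₀ by Dx.
L = (9 + 16·x)·Dx + (1 + 19·x + 20·x^2)·Dx^2 + (-1 + 5·x^2 + 4·x^3)·Dx^3  (order 3).
h: a_k = 0, 0, 4, 4/3, 29/3, 158/15, 1567/45, 6274/105, 4393/28, …
ICs: h(0) = 0, h′(0) = 0, h′′(0) = 8.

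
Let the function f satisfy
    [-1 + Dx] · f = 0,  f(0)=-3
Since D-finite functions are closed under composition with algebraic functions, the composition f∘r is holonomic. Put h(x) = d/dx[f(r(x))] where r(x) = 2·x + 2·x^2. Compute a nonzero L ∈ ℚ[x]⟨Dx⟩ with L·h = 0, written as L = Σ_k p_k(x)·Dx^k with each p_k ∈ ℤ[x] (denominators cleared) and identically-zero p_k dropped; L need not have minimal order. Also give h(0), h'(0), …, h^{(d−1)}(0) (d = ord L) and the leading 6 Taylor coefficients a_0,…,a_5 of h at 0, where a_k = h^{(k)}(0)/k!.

L = (4 + 8·x + 8·x^2) + (-1 - 2·x)·Dx  (order 1).
h: a_k = -6, -24, -48, -80, -104, -608/5, …
ICs: h(0) = -6.

f: a_k = -3, -3, -3/2, -1/2, -1/8, -1/40, …
Substitute x→r, Dx→(1/r')Dx; clear ⇒ L₀.
Derive L from L₀ (diff closure).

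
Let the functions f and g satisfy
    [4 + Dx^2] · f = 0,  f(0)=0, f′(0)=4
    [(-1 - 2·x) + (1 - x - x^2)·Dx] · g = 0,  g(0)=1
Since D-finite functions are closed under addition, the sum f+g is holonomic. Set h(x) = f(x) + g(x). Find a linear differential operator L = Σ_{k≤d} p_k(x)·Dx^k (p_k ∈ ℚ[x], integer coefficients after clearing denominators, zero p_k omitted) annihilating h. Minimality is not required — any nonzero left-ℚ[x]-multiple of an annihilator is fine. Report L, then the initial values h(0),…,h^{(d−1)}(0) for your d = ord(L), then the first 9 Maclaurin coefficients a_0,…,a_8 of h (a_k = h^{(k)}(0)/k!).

L = (-44 - 96·x - 32·x^2 - 48·x^3 - 40·x^4 - 16·x^5) + (16 - 20·x - 8·x^2 + 16·x^3 - 12·x^4 - 24·x^5 - 8·x^6)·Dx + (-11 - 24·x - 8·x^2 - 12·x^3 - 10·x^4 - 4·x^5)·Dx^2 + (4 - 5·x - 2·x^2 + 4·x^3 - 3·x^4 - 6·x^5 - 2·x^6)·Dx^3  (order 3).
h: a_k = 1, 5, 2, 1/3, 5, 128/15, 13, 6599/315, 34, …
ICs: h(0) = 1, h′(0) = 5, h′′(0) = 4.

f: a_k = 0, 4, 0, -8/3, 0, 8/15, 0, -16/315, 0, …
g: a_k = 1, 1, 2, 3, 5, 8, 13, 21, 34, …
Weyl lclm of L_f,L_g ⇒ L₀ (ord ≤ 3).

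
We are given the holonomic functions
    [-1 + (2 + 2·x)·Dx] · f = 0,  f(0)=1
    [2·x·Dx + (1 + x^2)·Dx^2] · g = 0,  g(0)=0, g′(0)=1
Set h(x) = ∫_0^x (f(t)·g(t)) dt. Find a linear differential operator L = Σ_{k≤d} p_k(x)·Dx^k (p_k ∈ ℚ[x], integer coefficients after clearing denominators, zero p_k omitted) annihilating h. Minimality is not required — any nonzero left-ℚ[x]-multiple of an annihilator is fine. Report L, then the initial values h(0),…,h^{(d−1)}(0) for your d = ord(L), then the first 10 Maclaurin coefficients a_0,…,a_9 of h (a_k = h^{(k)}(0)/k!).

f: a_k = 1, 1/2, -1/8, 1/16, -5/128, 7/256, -21/1024, 33/2048, -429/32768, 715/65536, …
g: a_k = 0, 1, 0, -1/3, 0, 1/5, 0, -1/7, 0, 1/9, …
h₀=f·g: eliminate ⇒ L₀, order ≤ 1·2.
h=∫₀ˣh₀: take L = L₀·Dx.
L = (3 - 4·x - x^2)·Dx + (-4 + 4·x + 12·x^2 + 4·x^3)·Dx^2 + (4 + 8·x + 8·x^2 + 8·x^3 + 4·x^4)·Dx^3  (order 3).
h: a_k = 0, 0, 1/2, 1/6, -11/96, -1/48, 389/11520, 409/26880, -18853/860160, -11167/1935360, …
ICs: h(0) = 0, h′(0) = 0, h′′(0) = 1.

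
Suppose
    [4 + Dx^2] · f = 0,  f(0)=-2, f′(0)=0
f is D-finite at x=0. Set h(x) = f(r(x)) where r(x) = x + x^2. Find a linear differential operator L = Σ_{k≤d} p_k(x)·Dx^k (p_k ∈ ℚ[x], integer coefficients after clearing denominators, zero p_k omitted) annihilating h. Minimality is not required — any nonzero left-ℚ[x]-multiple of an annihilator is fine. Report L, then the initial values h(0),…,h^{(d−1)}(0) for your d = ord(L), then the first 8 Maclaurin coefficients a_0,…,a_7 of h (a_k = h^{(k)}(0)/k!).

L = (4 + 24·x + 48·x^2 + 32·x^3) - 2·Dx + (1 + 2·x)·Dx^2  (order 2).
h: a_k = -2, 0, 4, 8, 8/3, -16/3, -352/45, -64/15, …
ICs: h(0) = -2, h′(0) = 0.

f: a_k = -2, 0, 4, 0, -4/3, 0, 8/45, 0, …
L₀ from L_f via x↦r, Dx↦r'^{-1}Dx.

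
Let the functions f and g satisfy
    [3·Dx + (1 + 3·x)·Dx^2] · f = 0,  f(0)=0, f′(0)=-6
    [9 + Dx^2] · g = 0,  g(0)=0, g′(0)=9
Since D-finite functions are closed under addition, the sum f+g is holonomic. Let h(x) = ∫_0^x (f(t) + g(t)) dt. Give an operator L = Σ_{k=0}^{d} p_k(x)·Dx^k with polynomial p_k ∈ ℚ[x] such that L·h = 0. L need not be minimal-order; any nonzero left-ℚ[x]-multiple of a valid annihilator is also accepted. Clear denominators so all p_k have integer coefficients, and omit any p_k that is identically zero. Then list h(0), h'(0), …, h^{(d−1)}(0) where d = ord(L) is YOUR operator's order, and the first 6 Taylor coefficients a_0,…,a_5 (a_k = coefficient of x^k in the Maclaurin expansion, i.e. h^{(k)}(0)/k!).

f: a_k = 0, -6, 9, -18, 81/2, -486/5, …
g: a_k = 0, 9, 0, -27/2, 0, 243/40, …
Sum ⇒ L₀ = lclm(L_f,L_g) in ℚ(x)⟨Dx⟩.
h=∫₀ˣh₀: take L = L₀·Dx.
L = (63 + 54·x + 81·x^2)·Dx^2 + (9 + 45·x + 81·x^2 + 81·x^3)·Dx^3 + (7 + 6·x + 9·x^2)·Dx^4 + (1 + 5·x + 9·x^2 + 9·x^3)·Dx^5  (order 5).
h: a_k = 0, 0, 3/2, 3, -63/8, 81/10, …
ICs: h(0) = 0, h′(0) = 0, h′′(0) = 3, h′′′(0) = 18, h′′′′(0) = -189.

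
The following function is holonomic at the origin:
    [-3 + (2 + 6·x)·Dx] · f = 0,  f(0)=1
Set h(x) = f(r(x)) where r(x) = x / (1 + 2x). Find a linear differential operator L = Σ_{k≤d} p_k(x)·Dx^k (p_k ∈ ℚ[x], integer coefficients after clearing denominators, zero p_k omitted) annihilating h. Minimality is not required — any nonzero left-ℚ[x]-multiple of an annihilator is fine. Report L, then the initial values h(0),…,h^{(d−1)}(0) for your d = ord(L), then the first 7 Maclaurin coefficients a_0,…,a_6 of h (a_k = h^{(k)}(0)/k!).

L = -3 + (2 + 14·x + 20·x^2)·Dx  (order 1).
h: a_k = 1, 3/2, -33/8, 195/16, -4965/128, 33909/256, -492501/1024, …
ICs: h(0) = 1.

f: a_k = 1, 3/2, -9/8, 27/16, -405/128, 1701/256, -15309/1024, …
L₀ from L_f via x↦r, Dx↦r'^{-1}Dx.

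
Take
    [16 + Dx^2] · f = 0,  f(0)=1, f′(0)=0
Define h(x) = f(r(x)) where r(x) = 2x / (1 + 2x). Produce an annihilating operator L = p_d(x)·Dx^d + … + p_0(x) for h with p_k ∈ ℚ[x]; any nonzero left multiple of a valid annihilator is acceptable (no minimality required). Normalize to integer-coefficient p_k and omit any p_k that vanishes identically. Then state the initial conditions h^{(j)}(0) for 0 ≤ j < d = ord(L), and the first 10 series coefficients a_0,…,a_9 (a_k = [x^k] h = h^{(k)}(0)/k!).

L = 64 + (4 + 24·x + 48·x^2 + 32·x^3)·Dx + (1 + 8·x + 24·x^2 + 32·x^3 + 16·x^4)·Dx^2  (order 2).
h: a_k = 1, 0, -32, 128, -640/3, -1024/3, 175616/45, -83968/5, 3217408/63, -36732928/315, …
ICs: h(0) = 1, h′(0) = 0.

f: a_k = 1, 0, -8, 0, 32/3, 0, -256/45, 0, 512/315, 0, …
h₀=f(r): pull back L_f along r ⇒ L₀.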